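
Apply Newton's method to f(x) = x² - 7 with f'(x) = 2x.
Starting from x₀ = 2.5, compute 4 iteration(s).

f(x) = x² - 7
f'(x) = 2x
x₀ = 2.5

Newton-Raphson formula: x_{n+1} = x_n - f(x_n)/f'(x_n)

Iteration 1:
  f(2.500000) = -0.750000
  f'(2.500000) = 5.000000
  x_1 = 2.500000 - (-0.750000)/5.000000 = 2.650000
Iteration 2:
  f(2.650000) = 0.022500
  f'(2.650000) = 5.300000
  x_2 = 2.650000 - 0.022500/5.300000 = 2.645755
Iteration 3:
  f(2.645755) = 0.000018
  f'(2.645755) = 5.291509
  x_3 = 2.645755 - 0.000018/5.291509 = 2.645751
Iteration 4:
  f(2.645751) = 0.000000
  f'(2.645751) = 5.291503
  x_4 = 2.645751 - 0.000000/5.291503 = 2.645751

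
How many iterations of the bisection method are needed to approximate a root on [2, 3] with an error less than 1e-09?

We need (b-a)/2^n ≤ 1e-09
(3 - 2)/2^n ≤ 1e-09
1/2^n ≤ 1e-09
2^n ≥ 1000000000
n ≥ log₂(1000000000) = 29.90
n ≥ 30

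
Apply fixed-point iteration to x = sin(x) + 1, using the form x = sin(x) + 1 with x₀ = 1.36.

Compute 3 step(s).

Equation: x = sin(x) + 1
Fixed-point form: x = sin(x) + 1
x₀ = 1.36

x_1 = g(1.360000) = 1.977865
x_2 = g(1.977865) = 1.918285
x_3 = g(1.918285) = 1.940231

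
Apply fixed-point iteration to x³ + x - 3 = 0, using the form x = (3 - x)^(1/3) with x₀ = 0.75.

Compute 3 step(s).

Equation: x³ + x - 3 = 0
Fixed-point form: x = (3 - x)^(1/3)
x₀ = 0.75

x_1 = g(0.750000) = 1.310371
x_2 = g(1.310371) = 1.191051
x_3 = g(1.191051) = 1.218453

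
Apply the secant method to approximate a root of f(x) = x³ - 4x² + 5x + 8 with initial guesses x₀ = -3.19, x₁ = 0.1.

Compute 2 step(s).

f(x) = x³ - 4x² + 5x + 8
x₀ = -3.19, x₁ = 0.1

Secant formula: x_{n+1} = x_n - f(x_n)(x_n - x_{n-1})/(f(x_n) - f(x_{n-1}))

Iteration 1:
  f(-3.190000) = -81.116159
  f(0.100000) = 8.461000
  x_2 = 0.100000 - 8.461000×(0.100000 - (-3.190000))/(8.461000 - (-81.116159))
       = -0.210757
Iteration 2:
  f(0.100000) = 8.461000
  f(-0.210757) = 6.759182
  x_3 = -0.210757 - 6.759182×(-0.210757 - 0.100000)/(6.759182 - 8.461000)
       = -1.445002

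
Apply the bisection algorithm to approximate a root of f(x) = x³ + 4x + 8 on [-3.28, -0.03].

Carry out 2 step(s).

f(x) = x³ + 4x + 8
Initial interval: [-3.28, -0.03]

Iteration 1:
  c_1 = (-3.280000 + (-0.030000))/2 = -1.655000
  f(c_1) = f(-1.655000) = -3.153086
  f(a) × f(c) ≥ 0, new interval: [-1.655000, -0.030000]
Iteration 2:
  c_2 = (-1.655000 + (-0.030000))/2 = -0.842500
  f(c_2) = f(-0.842500) = 4.031988
  f(a) × f(c) < 0, new interval: [-1.655000, -0.842500]

After 2 iteration(s), the approximation is c_2 = -0.842500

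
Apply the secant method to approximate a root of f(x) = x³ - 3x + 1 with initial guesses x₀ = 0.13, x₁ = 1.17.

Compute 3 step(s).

f(x) = x³ - 3x + 1
x₀ = 0.13, x₁ = 1.17

Secant formula: x_{n+1} = x_n - f(x_n)(x_n - x_{n-1})/(f(x_n) - f(x_{n-1}))

Iteration 1:
  f(0.130000) = 0.612197
  f(1.170000) = -0.908387
  x_2 = 1.170000 - (-0.908387)×(1.170000 - 0.130000)/(-0.908387 - 0.612197)
       = 0.548711
Iteration 2:
  f(1.170000) = -0.908387
  f(0.548711) = -0.480925
  x_3 = 0.548711 - (-0.480925)×(0.548711 - 1.170000)/(-0.480925 - (-0.908387))
       = -0.150282
Iteration 3:
  f(0.548711) = -0.480925
  f(-0.150282) = 1.447452
  x_4 = -0.150282 - 1.447452×(-0.150282 - 0.548711)/(1.447452 - (-0.480925))
       = 0.374387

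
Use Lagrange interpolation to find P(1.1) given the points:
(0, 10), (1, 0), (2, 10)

Lagrange interpolation formula:
P(x) = Σ yᵢ × Lᵢ(x)
where Lᵢ(x) = Π_{j≠i} (x - xⱼ)/(xᵢ - xⱼ)

L_0(1.1) = (1.1 - 1)/(0 - 1) × (1.1 - 2)/(0 - 2) = -0.045000
L_1(1.1) = (1.1 - 0)/(1 - 0) × (1.1 - 2)/(1 - 2) = 0.990000
L_2(1.1) = (1.1 - 0)/(2 - 0) × (1.1 - 1)/(2 - 1) = 0.055000

P(1.1) = 10×L_0(1.1) + 0×L_1(1.1) + 10×L_2(1.1)
P(1.1) = 0.100000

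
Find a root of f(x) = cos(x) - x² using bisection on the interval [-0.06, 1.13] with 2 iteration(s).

f(x) = cos(x) - x²
Initial interval: [-0.06, 1.13]

Iteration 1:
  c_1 = (-0.060000 + 1.130000)/2 = 0.535000
  f(c_1) = f(0.535000) = 0.574044
  f(a) × f(c) ≥ 0, new interval: [0.535000, 1.130000]
Iteration 2:
  c_2 = (0.535000 + 1.130000)/2 = 0.832500
  f(c_2) = f(0.832500) = -0.020027
  f(a) × f(c) < 0, new interval: [0.535000, 0.832500]

After 2 iteration(s), the approximation is c_2 = 0.832500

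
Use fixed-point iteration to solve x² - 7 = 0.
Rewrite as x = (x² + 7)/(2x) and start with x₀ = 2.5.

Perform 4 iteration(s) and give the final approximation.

Equation: x² - 7 = 0
Fixed-point form: x = (x² + 7)/(2x)
x₀ = 2.5

x_1 = g(2.500000) = 2.650000
x_2 = g(2.650000) = 2.645755
x_3 = g(2.645755) = 2.645751
x_4 = g(2.645751) = 2.645751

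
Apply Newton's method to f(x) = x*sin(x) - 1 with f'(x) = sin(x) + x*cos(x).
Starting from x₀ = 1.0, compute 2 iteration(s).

f(x) = x*sin(x) - 1
f'(x) = sin(x) + x*cos(x)
x₀ = 1.0

Newton-Raphson formula: x_{n+1} = x_n - f(x_n)/f'(x_n)

Iteration 1:
  f(1.000000) = -0.158529
  f'(1.000000) = 1.381773
  x_1 = 1.000000 - (-0.158529)/1.381773 = 1.114729
Iteration 2:
  f(1.114729) = 0.000794
  f'(1.114729) = 1.388741
  x_2 = 1.114729 - 0.000794/1.388741 = 1.114157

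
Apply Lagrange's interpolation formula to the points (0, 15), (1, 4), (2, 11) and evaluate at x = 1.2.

Lagrange interpolation formula:
P(x) = Σ yᵢ × Lᵢ(x)
where Lᵢ(x) = Π_{j≠i} (x - xⱼ)/(xᵢ - xⱼ)

L_0(1.2) = (1.2 - 1)/(0 - 1) × (1.2 - 2)/(0 - 2) = -0.080000
L_1(1.2) = (1.2 - 0)/(1 - 0) × (1.2 - 2)/(1 - 2) = 0.960000
L_2(1.2) = (1.2 - 0)/(2 - 0) × (1.2 - 1)/(2 - 1) = 0.120000

P(1.2) = 15×L_0(1.2) + 4×L_1(1.2) + 11×L_2(1.2)
P(1.2) = 3.960000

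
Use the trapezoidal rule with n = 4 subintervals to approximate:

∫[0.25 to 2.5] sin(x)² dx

f(x) = sin(x)²
a = 0.25, b = 2.5, n = 4
h = (b - a)/n = 0.562500

Trapezoidal rule: (h/2)[f(x₀) + 2f(x₁) + 2f(x₂) + ... + f(xₙ)]

x_0 = 0.2500, f(x_0) = 0.061209, coefficient = 1
x_1 = 0.8125, f(x_1) = 0.527089, coefficient = 2
x_2 = 1.3750, f(x_2) = 0.962151, coefficient = 2
x_3 = 1.9375, f(x_3) = 0.871449, coefficient = 2
x_4 = 2.5000, f(x_4) = 0.358169, coefficient = 1

I ≈ (0.562500/2) × 5.140755 = 1.445837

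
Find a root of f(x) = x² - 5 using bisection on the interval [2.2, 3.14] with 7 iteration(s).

f(x) = x² - 5
Initial interval: [2.2, 3.14]

Iteration 1:
  c_1 = (2.200000 + 3.140000)/2 = 2.670000
  f(c_1) = f(2.670000) = 2.128900
  f(a) × f(c) < 0, new interval: [2.200000, 2.670000]
Iteration 2:
  c_2 = (2.200000 + 2.670000)/2 = 2.435000
  f(c_2) = f(2.435000) = 0.929225
  f(a) × f(c) < 0, new interval: [2.200000, 2.435000]
Iteration 3:
  c_3 = (2.200000 + 2.435000)/2 = 2.317500
  f(c_3) = f(2.317500) = 0.370806
  f(a) × f(c) < 0, new interval: [2.200000, 2.317500]
Iteration 4:
  c_4 = (2.200000 + 2.317500)/2 = 2.258750
  f(c_4) = f(2.258750) = 0.101952
  f(a) × f(c) < 0, new interval: [2.200000, 2.258750]
Iteration 5:
  c_5 = (2.200000 + 2.258750)/2 = 2.229375
  f(c_5) = f(2.229375) = -0.029887
  f(a) × f(c) ≥ 0, new interval: [2.229375, 2.258750]
Iteration 6:
  c_6 = (2.229375 + 2.258750)/2 = 2.244063
  f(c_6) = f(2.244063) = 0.035817
  f(a) × f(c) < 0, new interval: [2.229375, 2.244063]
Iteration 7:
  c_7 = (2.229375 + 2.244063)/2 = 2.236719
  f(c_7) = f(2.236719) = 0.002911
  f(a) × f(c) < 0, new interval: [2.229375, 2.236719]

After 7 iteration(s), the approximation is c_7 = 2.236719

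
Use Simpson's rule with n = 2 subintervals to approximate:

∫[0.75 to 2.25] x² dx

f(x) = x²
a = 0.75, b = 2.25, n = 2
h = (b - a)/n = 0.750000

Simpson's rule: (h/3)[f(x₀) + 4f(x₁) + 2f(x₂) + ... + f(xₙ)]

x_0 = 0.7500, f(x_0) = 0.562500, coefficient = 1
x_1 = 1.5000, f(x_1) = 2.250000, coefficient = 4
x_2 = 2.2500, f(x_2) = 5.062500, coefficient = 1

I ≈ (0.750000/3) × 14.625000 = 3.656250
Exact value: 3.656250
Error: 0.000000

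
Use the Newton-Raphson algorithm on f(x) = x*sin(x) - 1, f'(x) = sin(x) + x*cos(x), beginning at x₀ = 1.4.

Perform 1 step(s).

f(x) = x*sin(x) - 1
f'(x) = sin(x) + x*cos(x)
x₀ = 1.4

Newton-Raphson formula: x_{n+1} = x_n - f(x_n)/f'(x_n)

Iteration 1:
  f(1.400000) = 0.379630
  f'(1.400000) = 1.223404
  x_1 = 1.400000 - 0.379630/1.223404 = 1.089694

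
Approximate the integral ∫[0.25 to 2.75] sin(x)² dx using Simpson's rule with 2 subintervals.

f(x) = sin(x)²
a = 0.25, b = 2.75, n = 2
h = (b - a)/n = 1.250000

Simpson's rule: (h/3)[f(x₀) + 4f(x₁) + 2f(x₂) + ... + f(xₙ)]

x_0 = 0.2500, f(x_0) = 0.061209, coefficient = 1
x_1 = 1.5000, f(x_1) = 0.994996, coefficient = 4
x_2 = 2.7500, f(x_2) = 0.145665, coefficient = 1

I ≈ (1.250000/3) × 4.186859 = 1.744525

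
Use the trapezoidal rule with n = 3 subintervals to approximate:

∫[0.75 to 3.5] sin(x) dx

f(x) = sin(x)
a = 0.75, b = 3.5, n = 3
h = (b - a)/n = 0.916667

Trapezoidal rule: (h/2)[f(x₀) + 2f(x₁) + 2f(x₂) + ... + f(xₙ)]

x_0 = 0.7500, f(x_0) = 0.681639, coefficient = 1
x_1 = 1.6667, f(x_1) = 0.995408, coefficient = 2
x_2 = 2.5833, f(x_2) = 0.529711, coefficient = 2
x_3 = 3.5000, f(x_3) = -0.350783, coefficient = 1

I ≈ (0.916667/2) × 3.381093 = 1.549667
Exact value: 1.668146
Error: 0.118478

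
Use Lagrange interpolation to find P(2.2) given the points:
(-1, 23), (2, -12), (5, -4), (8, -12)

Lagrange interpolation formula:
P(x) = Σ yᵢ × Lᵢ(x)
where Lᵢ(x) = Π_{j≠i} (x - xⱼ)/(xᵢ - xⱼ)

L_0(2.2) = (2.2 - 2)/(-1 - 2) × (2.2 - 5)/(-1 - 5) × (2.2 - 8)/(-1 - 8) = -0.020049
L_1(2.2) = (2.2 - (-1))/(2 - (-1)) × (2.2 - 5)/(2 - 5) × (2.2 - 8)/(2 - 8) = 0.962370
L_2(2.2) = (2.2 - (-1))/(5 - (-1)) × (2.2 - 2)/(5 - 2) × (2.2 - 8)/(5 - 8) = 0.068741
L_3(2.2) = (2.2 - (-1))/(8 - (-1)) × (2.2 - 2)/(8 - 2) × (2.2 - 5)/(8 - 5) = -0.011062

P(2.2) = 23×L_0(2.2) + (-12)×L_1(2.2) + (-4)×L_2(2.2) + (-12)×L_3(2.2)
P(2.2) = -12.151802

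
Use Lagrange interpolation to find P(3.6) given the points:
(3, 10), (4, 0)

Lagrange interpolation formula:
P(x) = Σ yᵢ × Lᵢ(x)
where Lᵢ(x) = Π_{j≠i} (x - xⱼ)/(xᵢ - xⱼ)

L_0(3.6) = (3.6 - 4)/(3 - 4) = 0.400000
L_1(3.6) = (3.6 - 3)/(4 - 3) = 0.600000

P(3.6) = 10×L_0(3.6) + 0×L_1(3.6)
P(3.6) = 4.000000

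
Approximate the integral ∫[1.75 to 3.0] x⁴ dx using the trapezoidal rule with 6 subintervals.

f(x) = x⁴
a = 1.75, b = 3.0, n = 6
h = (b - a)/n = 0.208333

Trapezoidal rule: (h/2)[f(x₀) + 2f(x₁) + 2f(x₂) + ... + f(xₙ)]

x_0 = 1.7500, f(x_0) = 9.378906, coefficient = 1
x_1 = 1.9583, f(x_1) = 14.707758, coefficient = 2
x_2 = 2.1667, f(x_2) = 22.037809, coefficient = 2
x_3 = 2.3750, f(x_3) = 31.816650, coefficient = 2
x_4 = 2.5833, f(x_4) = 44.537085, coefficient = 2
x_5 = 2.7917, f(x_5) = 60.737127, coefficient = 2
x_6 = 3.0000, f(x_6) = 81.000000, coefficient = 1

I ≈ (0.208333/2) × 438.051764 = 45.630392
Exact value: 45.317383
Error: 0.313009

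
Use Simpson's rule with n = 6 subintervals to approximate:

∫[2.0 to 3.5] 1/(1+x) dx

f(x) = 1/(1+x)
a = 2.0, b = 3.5, n = 6
h = (b - a)/n = 0.250000

Simpson's rule: (h/3)[f(x₀) + 4f(x₁) + 2f(x₂) + ... + f(xₙ)]

x_0 = 2.0000, f(x_0) = 0.333333, coefficient = 1
x_1 = 2.2500, f(x_1) = 0.307692, coefficient = 4
x_2 = 2.5000, f(x_2) = 0.285714, coefficient = 2
x_3 = 2.7500, f(x_3) = 0.266667, coefficient = 4
x_4 = 3.0000, f(x_4) = 0.250000, coefficient = 2
x_5 = 3.2500, f(x_5) = 0.235294, coefficient = 4
x_6 = 3.5000, f(x_6) = 0.222222, coefficient = 1

I ≈ (0.250000/3) × 4.865596 = 0.405466
Exact value: 0.405465
Error: 0.000001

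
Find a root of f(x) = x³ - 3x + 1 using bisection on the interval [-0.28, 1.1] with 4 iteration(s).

f(x) = x³ - 3x + 1
Initial interval: [-0.28, 1.1]

Iteration 1:
  c_1 = (-0.280000 + 1.100000)/2 = 0.410000
  f(c_1) = f(0.410000) = -0.161079
  f(a) × f(c) < 0, new interval: [-0.280000, 0.410000]
Iteration 2:
  c_2 = (-0.280000 + 0.410000)/2 = 0.065000
  f(c_2) = f(0.065000) = 0.805275
  f(a) × f(c) ≥ 0, new interval: [0.065000, 0.410000]
Iteration 3:
  c_3 = (0.065000 + 0.410000)/2 = 0.237500
  f(c_3) = f(0.237500) = 0.300896
  f(a) × f(c) ≥ 0, new interval: [0.237500, 0.410000]
Iteration 4:
  c_4 = (0.237500 + 0.410000)/2 = 0.323750
  f(c_4) = f(0.323750) = 0.062684
  f(a) × f(c) ≥ 0, new interval: [0.323750, 0.410000]

After 4 iteration(s), the approximation is c_4 = 0.323750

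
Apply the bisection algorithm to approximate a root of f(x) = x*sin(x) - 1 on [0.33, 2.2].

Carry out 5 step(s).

f(x) = x*sin(x) - 1
Initial interval: [0.33, 2.2]

Iteration 1:
  c_1 = (0.330000 + 2.200000)/2 = 1.265000
  f(c_1) = f(1.265000) = 0.206314
  f(a) × f(c) < 0, new interval: [0.330000, 1.265000]
Iteration 2:
  c_2 = (0.330000 + 1.265000)/2 = 0.797500
  f(c_2) = f(0.797500) = -0.429299
  f(a) × f(c) ≥ 0, new interval: [0.797500, 1.265000]
Iteration 3:
  c_3 = (0.797500 + 1.265000)/2 = 1.031250
  f(c_3) = f(1.031250) = -0.115247
  f(a) × f(c) ≥ 0, new interval: [1.031250, 1.265000]
Iteration 4:
  c_4 = (1.031250 + 1.265000)/2 = 1.148125
  f(c_4) = f(1.148125) = 0.047086
  f(a) × f(c) < 0, new interval: [1.031250, 1.148125]
Iteration 5:
  c_5 = (1.031250 + 1.148125)/2 = 1.089688
  f(c_5) = f(1.089688) = -0.034011
  f(a) × f(c) ≥ 0, new interval: [1.089688, 1.148125]

After 5 iteration(s), the approximation is c_5 = 1.089688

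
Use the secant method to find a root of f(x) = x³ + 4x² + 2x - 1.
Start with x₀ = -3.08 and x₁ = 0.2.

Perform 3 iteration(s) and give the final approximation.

f(x) = x³ + 4x² + 2x - 1
x₀ = -3.08, x₁ = 0.2

Secant formula: x_{n+1} = x_n - f(x_n)(x_n - x_{n-1})/(f(x_n) - f(x_{n-1}))

Iteration 1:
  f(-3.080000) = 1.567488
  f(0.200000) = -0.432000
  x_2 = 0.200000 - (-0.432000)×(0.200000 - (-3.080000))/(-0.432000 - 1.567488)
       = -0.508661
Iteration 2:
  f(0.200000) = -0.432000
  f(-0.508661) = -1.113986
  x_3 = -0.508661 - (-1.113986)×(-0.508661 - 0.200000)/(-1.113986 - (-0.432000))
       = 0.648897
Iteration 3:
  f(-0.508661) = -1.113986
  f(0.648897) = 2.255294
  x_4 = 0.648897 - 2.255294×(0.648897 - (-0.508661))/(2.255294 - (-1.113986))
       = -0.125937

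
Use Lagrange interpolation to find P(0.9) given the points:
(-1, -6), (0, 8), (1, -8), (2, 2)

Lagrange interpolation formula:
P(x) = Σ yᵢ × Lᵢ(x)
where Lᵢ(x) = Π_{j≠i} (x - xⱼ)/(xᵢ - xⱼ)

L_0(0.9) = (0.9 - 0)/(-1 - 0) × (0.9 - 1)/(-1 - 1) × (0.9 - 2)/(-1 - 2) = -0.016500
L_1(0.9) = (0.9 - (-1))/(0 - (-1)) × (0.9 - 1)/(0 - 1) × (0.9 - 2)/(0 - 2) = 0.104500
L_2(0.9) = (0.9 - (-1))/(1 - (-1)) × (0.9 - 0)/(1 - 0) × (0.9 - 2)/(1 - 2) = 0.940500
L_3(0.9) = (0.9 - (-1))/(2 - (-1)) × (0.9 - 0)/(2 - 0) × (0.9 - 1)/(2 - 1) = -0.028500

P(0.9) = (-6)×L_0(0.9) + 8×L_1(0.9) + (-8)×L_2(0.9) + 2×L_3(0.9)
P(0.9) = -6.646000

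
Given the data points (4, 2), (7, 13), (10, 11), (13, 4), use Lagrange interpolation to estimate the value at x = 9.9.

Lagrange interpolation formula:
P(x) = Σ yᵢ × Lᵢ(x)
where Lᵢ(x) = Π_{j≠i} (x - xⱼ)/(xᵢ - xⱼ)

L_0(9.9) = (9.9 - 7)/(4 - 7) × (9.9 - 10)/(4 - 10) × (9.9 - 13)/(4 - 13) = -0.005549
L_1(9.9) = (9.9 - 4)/(7 - 4) × (9.9 - 10)/(7 - 10) × (9.9 - 13)/(7 - 13) = 0.033870
L_2(9.9) = (9.9 - 4)/(10 - 4) × (9.9 - 7)/(10 - 7) × (9.9 - 13)/(10 - 13) = 0.982241
L_3(9.9) = (9.9 - 4)/(13 - 4) × (9.9 - 7)/(13 - 7) × (9.9 - 10)/(13 - 10) = -0.010562

P(9.9) = 2×L_0(9.9) + 13×L_1(9.9) + 11×L_2(9.9) + 4×L_3(9.9)
P(9.9) = 11.191617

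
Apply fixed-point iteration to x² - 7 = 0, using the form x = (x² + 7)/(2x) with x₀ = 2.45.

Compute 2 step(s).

Equation: x² - 7 = 0
Fixed-point form: x = (x² + 7)/(2x)
x₀ = 2.45

x_1 = g(2.450000) = 2.653571
x_2 = g(2.653571) = 2.645763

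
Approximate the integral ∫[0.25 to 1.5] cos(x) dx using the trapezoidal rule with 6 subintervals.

f(x) = cos(x)
a = 0.25, b = 1.5, n = 6
h = (b - a)/n = 0.208333

Trapezoidal rule: (h/2)[f(x₀) + 2f(x₁) + 2f(x₂) + ... + f(xₙ)]

x_0 = 0.2500, f(x_0) = 0.968912, coefficient = 1
x_1 = 0.4583, f(x_1) = 0.896791, coefficient = 2
x_2 = 0.6667, f(x_2) = 0.785887, coefficient = 2
x_3 = 0.8750, f(x_3) = 0.640997, coefficient = 2
x_4 = 1.0833, f(x_4) = 0.468386, coefficient = 2
x_5 = 1.2917, f(x_5) = 0.275519, coefficient = 2
x_6 = 1.5000, f(x_6) = 0.070737, coefficient = 1

I ≈ (0.208333/2) × 7.174810 = 0.747376
Exact value: 0.750091
Error: 0.002715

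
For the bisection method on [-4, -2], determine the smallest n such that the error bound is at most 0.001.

We need (b-a)/2^n ≤ 0.001
(-2 - (-4))/2^n ≤ 0.001
2/2^n ≤ 0.001
2^n ≥ 2000
n ≥ log₂(2000) = 10.97
n ≥ 11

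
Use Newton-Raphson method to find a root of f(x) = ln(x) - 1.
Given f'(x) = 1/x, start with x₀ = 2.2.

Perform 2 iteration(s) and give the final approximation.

f(x) = ln(x) - 1
f'(x) = 1/x
x₀ = 2.2

Newton-Raphson formula: x_{n+1} = x_n - f(x_n)/f'(x_n)

Iteration 1:
  f(2.200000) = -0.211543
  f'(2.200000) = 0.454545
  x_1 = 2.200000 - (-0.211543)/0.454545 = 2.665394
Iteration 2:
  f(2.665394) = -0.019648
  f'(2.665394) = 0.375179
  x_2 = 2.665394 - (-0.019648)/0.375179 = 2.717764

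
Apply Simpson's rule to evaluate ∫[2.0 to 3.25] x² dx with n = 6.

f(x) = x²
a = 2.0, b = 3.25, n = 6
h = (b - a)/n = 0.208333

Simpson's rule: (h/3)[f(x₀) + 4f(x₁) + 2f(x₂) + ... + f(xₙ)]

x_0 = 2.0000, f(x_0) = 4.000000, coefficient = 1
x_1 = 2.2083, f(x_1) = 4.876736, coefficient = 4
x_2 = 2.4167, f(x_2) = 5.840278, coefficient = 2
x_3 = 2.6250, f(x_3) = 6.890625, coefficient = 4
x_4 = 2.8333, f(x_4) = 8.027778, coefficient = 2
x_5 = 3.0417, f(x_5) = 9.251736, coefficient = 4
x_6 = 3.2500, f(x_6) = 10.562500, coefficient = 1

I ≈ (0.208333/3) × 126.375000 = 8.776042
Exact value: 8.776042
Error: 0.000000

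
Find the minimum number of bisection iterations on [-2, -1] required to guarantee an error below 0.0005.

We need (b-a)/2^n ≤ 0.0005
(-1 - (-2))/2^n ≤ 0.0005
1/2^n ≤ 0.0005
2^n ≥ 2000
n ≥ log₂(2000) = 10.97
n ≥ 11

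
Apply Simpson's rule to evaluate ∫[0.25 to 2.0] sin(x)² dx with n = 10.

f(x) = sin(x)²
a = 0.25, b = 2.0, n = 10
h = (b - a)/n = 0.175000

Simpson's rule: (h/3)[f(x₀) + 4f(x₁) + 2f(x₂) + ... + f(xₙ)]

x_0 = 0.2500, f(x_0) = 0.061209, coefficient = 1
x_1 = 0.4250, f(x_1) = 0.170008, coefficient = 4
x_2 = 0.6000, f(x_2) = 0.318821, coefficient = 2
x_3 = 0.7750, f(x_3) = 0.489603, coefficient = 4
x_4 = 0.9500, f(x_4) = 0.661645, coefficient = 2
x_5 = 1.1250, f(x_5) = 0.814087, coefficient = 4
x_6 = 1.3000, f(x_6) = 0.928444, coefficient = 2
x_7 = 1.4750, f(x_7) = 0.990851, coefficient = 4
x_8 = 1.6500, f(x_8) = 0.993740, coefficient = 2
x_9 = 1.8250, f(x_9) = 0.936760, coefficient = 4
x_10 = 2.0000, f(x_10) = 0.826822, coefficient = 1

I ≈ (0.175000/3) × 20.298568 = 1.184083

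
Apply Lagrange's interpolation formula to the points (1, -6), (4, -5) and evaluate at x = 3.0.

Lagrange interpolation formula:
P(x) = Σ yᵢ × Lᵢ(x)
where Lᵢ(x) = Π_{j≠i} (x - xⱼ)/(xᵢ - xⱼ)

L_0(3.0) = (3.0 - 4)/(1 - 4) = 0.333333
L_1(3.0) = (3.0 - 1)/(4 - 1) = 0.666667

P(3.0) = (-6)×L_0(3.0) + (-5)×L_1(3.0)
P(3.0) = -5.333333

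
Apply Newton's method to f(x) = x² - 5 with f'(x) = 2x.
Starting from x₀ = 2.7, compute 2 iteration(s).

f(x) = x² - 5
f'(x) = 2x
x₀ = 2.7

Newton-Raphson formula: x_{n+1} = x_n - f(x_n)/f'(x_n)

Iteration 1:
  f(2.700000) = 2.290000
  f'(2.700000) = 5.400000
  x_1 = 2.700000 - 2.290000/5.400000 = 2.275926
Iteration 2:
  f(2.275926) = 0.179839
  f'(2.275926) = 4.551852
  x_2 = 2.275926 - 0.179839/4.551852 = 2.236417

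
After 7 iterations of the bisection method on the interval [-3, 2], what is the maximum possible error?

Bisection error bound: |error| ≤ (b-a)/2^n
|error| ≤ (2 - (-3))/2^7 = 5/2^7
|error| ≤ 0.0390625000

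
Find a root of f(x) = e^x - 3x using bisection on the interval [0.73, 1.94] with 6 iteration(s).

f(x) = e^x - 3x
Initial interval: [0.73, 1.94]

Iteration 1:
  c_1 = (0.730000 + 1.940000)/2 = 1.335000
  f(c_1) = f(1.335000) = -0.205004
  f(a) × f(c) ≥ 0, new interval: [1.335000, 1.940000]
Iteration 2:
  c_2 = (1.335000 + 1.940000)/2 = 1.637500
  f(c_2) = f(1.637500) = 0.229798
  f(a) × f(c) < 0, new interval: [1.335000, 1.637500]
Iteration 3:
  c_3 = (1.335000 + 1.637500)/2 = 1.486250
  f(c_3) = f(1.486250) = -0.038262
  f(a) × f(c) ≥ 0, new interval: [1.486250, 1.637500]
Iteration 4:
  c_4 = (1.486250 + 1.637500)/2 = 1.561875
  f(c_4) = f(1.561875) = 0.082127
  f(a) × f(c) < 0, new interval: [1.486250, 1.561875]
Iteration 5:
  c_5 = (1.486250 + 1.561875)/2 = 1.524063
  f(c_5) = f(1.524063) = 0.018650
  f(a) × f(c) < 0, new interval: [1.486250, 1.524063]
Iteration 6:
  c_6 = (1.486250 + 1.524063)/2 = 1.505156
  f(c_6) = f(1.505156) = -0.010611
  f(a) × f(c) ≥ 0, new interval: [1.505156, 1.524063]

After 6 iteration(s), the approximation is c_6 = 1.505156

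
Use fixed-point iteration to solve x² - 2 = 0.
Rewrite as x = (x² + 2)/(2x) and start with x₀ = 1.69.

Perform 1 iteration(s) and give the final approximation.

Equation: x² - 2 = 0
Fixed-point form: x = (x² + 2)/(2x)
x₀ = 1.69

x_1 = g(1.690000) = 1.436716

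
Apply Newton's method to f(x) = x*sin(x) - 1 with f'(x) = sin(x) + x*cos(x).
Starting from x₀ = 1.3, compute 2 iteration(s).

f(x) = x*sin(x) - 1
f'(x) = sin(x) + x*cos(x)
x₀ = 1.3

Newton-Raphson formula: x_{n+1} = x_n - f(x_n)/f'(x_n)

Iteration 1:
  f(1.300000) = 0.252626
  f'(1.300000) = 1.311307
  x_1 = 1.300000 - 0.252626/1.311307 = 1.107348
Iteration 2:
  f(1.107348) = -0.009459
  f'(1.107348) = 1.389540
  x_2 = 1.107348 - (-0.009459)/1.389540 = 1.114155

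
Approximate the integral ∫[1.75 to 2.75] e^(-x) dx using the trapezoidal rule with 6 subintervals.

f(x) = e^(-x)
a = 1.75, b = 2.75, n = 6
h = (b - a)/n = 0.166667

Trapezoidal rule: (h/2)[f(x₀) + 2f(x₁) + 2f(x₂) + ... + f(xₙ)]

x_0 = 1.7500, f(x_0) = 0.173774, coefficient = 1
x_1 = 1.9167, f(x_1) = 0.147096, coefficient = 2
x_2 = 2.0833, f(x_2) = 0.124514, coefficient = 2
x_3 = 2.2500, f(x_3) = 0.105399, coefficient = 2
x_4 = 2.4167, f(x_4) = 0.089219, coefficient = 2
x_5 = 2.5833, f(x_5) = 0.075522, coefficient = 2
x_6 = 2.7500, f(x_6) = 0.063928, coefficient = 1

I ≈ (0.166667/2) × 1.321203 = 0.110100
Exact value: 0.109846
Error: 0.000254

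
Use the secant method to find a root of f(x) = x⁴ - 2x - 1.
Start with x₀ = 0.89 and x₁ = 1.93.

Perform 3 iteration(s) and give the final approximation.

f(x) = x⁴ - 2x - 1
x₀ = 0.89, x₁ = 1.93

Secant formula: x_{n+1} = x_n - f(x_n)(x_n - x_{n-1})/(f(x_n) - f(x_{n-1}))

Iteration 1:
  f(0.890000) = -2.152578
  f(1.930000) = 9.014880
  x_2 = 1.930000 - 9.014880×(1.930000 - 0.890000)/(9.014880 - (-2.152578))
       = 1.090465
Iteration 2:
  f(1.930000) = 9.014880
  f(1.090465) = -1.766939
  x_3 = 1.090465 - (-1.766939)×(1.090465 - 1.930000)/(-1.766939 - 9.014880)
       = 1.228049
Iteration 3:
  f(1.090465) = -1.766939
  f(1.228049) = -1.181720
  x_4 = 1.228049 - (-1.181720)×(1.228049 - 1.090465)/(-1.181720 - (-1.766939))
       = 1.505870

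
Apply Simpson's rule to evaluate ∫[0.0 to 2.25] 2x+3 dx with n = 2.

f(x) = 2x+3
a = 0.0, b = 2.25, n = 2
h = (b - a)/n = 1.125000

Simpson's rule: (h/3)[f(x₀) + 4f(x₁) + 2f(x₂) + ... + f(xₙ)]

x_0 = 0.0000, f(x_0) = 3.000000, coefficient = 1
x_1 = 1.1250, f(x_1) = 5.250000, coefficient = 4
x_2 = 2.2500, f(x_2) = 7.500000, coefficient = 1

I ≈ (1.125000/3) × 31.500000 = 11.812500
Exact value: 11.812500
Error: 0.000000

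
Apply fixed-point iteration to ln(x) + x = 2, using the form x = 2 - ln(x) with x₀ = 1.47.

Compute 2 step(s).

Equation: ln(x) + x = 2
Fixed-point form: x = 2 - ln(x)
x₀ = 1.47

x_1 = g(1.470000) = 1.614738
x_2 = g(1.614738) = 1.520828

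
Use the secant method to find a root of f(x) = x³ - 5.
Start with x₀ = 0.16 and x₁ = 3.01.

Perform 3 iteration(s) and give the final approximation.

f(x) = x³ - 5
x₀ = 0.16, x₁ = 3.01

Secant formula: x_{n+1} = x_n - f(x_n)(x_n - x_{n-1})/(f(x_n) - f(x_{n-1}))

Iteration 1:
  f(0.160000) = -4.995904
  f(3.010000) = 22.270901
  x_2 = 3.010000 - 22.270901×(3.010000 - 0.160000)/(22.270901 - (-4.995904))
       = 0.682185
Iteration 2:
  f(3.010000) = 22.270901
  f(0.682185) = -4.682527
  x_3 = 0.682185 - (-4.682527)×(0.682185 - 3.010000)/(-4.682527 - 22.270901)
       = 1.086589
Iteration 3:
  f(0.682185) = -4.682527
  f(1.086589) = -3.717092
  x_4 = 1.086589 - (-3.717092)×(1.086589 - 0.682185)/(-3.717092 - (-4.682527))
       = 2.643612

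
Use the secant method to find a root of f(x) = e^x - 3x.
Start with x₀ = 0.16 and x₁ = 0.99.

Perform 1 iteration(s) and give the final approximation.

f(x) = e^x - 3x
x₀ = 0.16, x₁ = 0.99

Secant formula: x_{n+1} = x_n - f(x_n)(x_n - x_{n-1})/(f(x_n) - f(x_{n-1}))

Iteration 1:
  f(0.160000) = 0.693511
  f(0.990000) = -0.278766
  x_2 = 0.990000 - (-0.278766)×(0.990000 - 0.160000)/(-0.278766 - 0.693511)
       = 0.752027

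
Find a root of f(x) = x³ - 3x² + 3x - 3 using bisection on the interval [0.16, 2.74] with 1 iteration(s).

f(x) = x³ - 3x² + 3x - 3
Initial interval: [0.16, 2.74]

Iteration 1:
  c_1 = (0.160000 + 2.740000)/2 = 1.450000
  f(c_1) = f(1.450000) = -1.908875
  f(a) × f(c) ≥ 0, new interval: [1.450000, 2.740000]

After 1 iteration(s), the approximation is c_1 = 1.450000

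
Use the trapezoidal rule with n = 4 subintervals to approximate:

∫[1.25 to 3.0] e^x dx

f(x) = e^x
a = 1.25, b = 3.0, n = 4
h = (b - a)/n = 0.437500

Trapezoidal rule: (h/2)[f(x₀) + 2f(x₁) + 2f(x₂) + ... + f(xₙ)]

x_0 = 1.2500, f(x_0) = 3.490343, coefficient = 1
x_1 = 1.6875, f(x_1) = 5.405949, coefficient = 2
x_2 = 2.1250, f(x_2) = 8.372897, coefficient = 2
x_3 = 2.5625, f(x_3) = 12.968197, coefficient = 2
x_4 = 3.0000, f(x_4) = 20.085537, coefficient = 1

I ≈ (0.437500/2) × 77.069967 = 16.859055
Exact value: 16.595194
Error: 0.263861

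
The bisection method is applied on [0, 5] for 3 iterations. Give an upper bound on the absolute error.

Bisection error bound: |error| ≤ (b-a)/2^n
|error| ≤ (5 - 0)/2^3 = 5/2^3
|error| ≤ 0.6250000000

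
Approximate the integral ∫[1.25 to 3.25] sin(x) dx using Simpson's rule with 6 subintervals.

f(x) = sin(x)
a = 1.25, b = 3.25, n = 6
h = (b - a)/n = 0.333333

Simpson's rule: (h/3)[f(x₀) + 4f(x₁) + 2f(x₂) + ... + f(xₙ)]

x_0 = 1.2500, f(x_0) = 0.948985, coefficient = 1
x_1 = 1.5833, f(x_1) = 0.999921, coefficient = 4
x_2 = 1.9167, f(x_2) = 0.940781, coefficient = 2
x_3 = 2.2500, f(x_3) = 0.778073, coefficient = 4
x_4 = 2.5833, f(x_4) = 0.529711, coefficient = 2
x_5 = 2.9167, f(x_5) = 0.223034, coefficient = 4
x_6 = 3.2500, f(x_6) = -0.108195, coefficient = 1

I ≈ (0.333333/3) × 11.785887 = 1.309543
Exact value: 1.309452
Error: 0.000091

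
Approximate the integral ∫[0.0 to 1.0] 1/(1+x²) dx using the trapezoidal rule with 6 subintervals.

f(x) = 1/(1+x²)
a = 0.0, b = 1.0, n = 6
h = (b - a)/n = 0.166667

Trapezoidal rule: (h/2)[f(x₀) + 2f(x₁) + 2f(x₂) + ... + f(xₙ)]

x_0 = 0.0000, f(x_0) = 1.000000, coefficient = 1
x_1 = 0.1667, f(x_1) = 0.972973, coefficient = 2
x_2 = 0.3333, f(x_2) = 0.900000, coefficient = 2
x_3 = 0.5000, f(x_3) = 0.800000, coefficient = 2
x_4 = 0.6667, f(x_4) = 0.692308, coefficient = 2
x_5 = 0.8333, f(x_5) = 0.590164, coefficient = 2
x_6 = 1.0000, f(x_6) = 0.500000, coefficient = 1

I ≈ (0.166667/2) × 9.410889 = 0.784241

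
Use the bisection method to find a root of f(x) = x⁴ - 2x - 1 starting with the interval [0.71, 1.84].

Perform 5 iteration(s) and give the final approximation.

f(x) = x⁴ - 2x - 1
Initial interval: [0.71, 1.84]

Iteration 1:
  c_1 = (0.710000 + 1.840000)/2 = 1.275000
  f(c_1) = f(1.275000) = -0.907343
  f(a) × f(c) ≥ 0, new interval: [1.275000, 1.840000]
Iteration 2:
  c_2 = (1.275000 + 1.840000)/2 = 1.557500
  f(c_2) = f(1.557500) = 1.769536
  f(a) × f(c) < 0, new interval: [1.275000, 1.557500]
Iteration 3:
  c_3 = (1.275000 + 1.557500)/2 = 1.416250
  f(c_3) = f(1.416250) = 0.190589
  f(a) × f(c) < 0, new interval: [1.275000, 1.416250]
Iteration 4:
  c_4 = (1.275000 + 1.416250)/2 = 1.345625
  f(c_4) = f(1.345625) = -0.412591
  f(a) × f(c) ≥ 0, new interval: [1.345625, 1.416250]
Iteration 5:
  c_5 = (1.345625 + 1.416250)/2 = 1.380937
  f(c_5) = f(1.380937) = -0.125270
  f(a) × f(c) ≥ 0, new interval: [1.380937, 1.416250]

After 5 iteration(s), the approximation is c_5 = 1.380937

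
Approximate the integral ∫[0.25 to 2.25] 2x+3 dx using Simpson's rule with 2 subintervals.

f(x) = 2x+3
a = 0.25, b = 2.25, n = 2
h = (b - a)/n = 1.000000

Simpson's rule: (h/3)[f(x₀) + 4f(x₁) + 2f(x₂) + ... + f(xₙ)]

x_0 = 0.2500, f(x_0) = 3.500000, coefficient = 1
x_1 = 1.2500, f(x_1) = 5.500000, coefficient = 4
x_2 = 2.2500, f(x_2) = 7.500000, coefficient = 1

I ≈ (1.000000/3) × 33.000000 = 11.000000
Exact value: 11.000000
Error: 0.000000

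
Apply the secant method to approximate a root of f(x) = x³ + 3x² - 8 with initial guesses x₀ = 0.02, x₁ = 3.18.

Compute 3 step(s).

f(x) = x³ + 3x² - 8
x₀ = 0.02, x₁ = 3.18

Secant formula: x_{n+1} = x_n - f(x_n)(x_n - x_{n-1})/(f(x_n) - f(x_{n-1}))

Iteration 1:
  f(0.020000) = -7.998792
  f(3.180000) = 54.494632
  x_2 = 3.180000 - 54.494632×(3.180000 - 0.020000)/(54.494632 - (-7.998792))
       = 0.424461
Iteration 2:
  f(3.180000) = 54.494632
  f(0.424461) = -7.383023
  x_3 = 0.424461 - (-7.383023)×(0.424461 - 3.180000)/(-7.383023 - 54.494632)
       = 0.753243
Iteration 3:
  f(0.424461) = -7.383023
  f(0.753243) = -5.870506
  x_4 = 0.753243 - (-5.870506)×(0.753243 - 0.424461)/(-5.870506 - (-7.383023))
       = 2.029335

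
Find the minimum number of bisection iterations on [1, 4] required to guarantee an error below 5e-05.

We need (b-a)/2^n ≤ 5e-05
(4 - 1)/2^n ≤ 5e-05
3/2^n ≤ 5e-05
2^n ≥ 60000
n ≥ log₂(60000) = 15.87
n ≥ 16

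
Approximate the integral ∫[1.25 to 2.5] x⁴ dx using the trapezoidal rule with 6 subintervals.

f(x) = x⁴
a = 1.25, b = 2.5, n = 6
h = (b - a)/n = 0.208333

Trapezoidal rule: (h/2)[f(x₀) + 2f(x₁) + 2f(x₂) + ... + f(xₙ)]

x_0 = 1.2500, f(x_0) = 2.441406, coefficient = 1
x_1 = 1.4583, f(x_1) = 4.523006, coefficient = 2
x_2 = 1.6667, f(x_2) = 7.716049, coefficient = 2
x_3 = 1.8750, f(x_3) = 12.359619, coefficient = 2
x_4 = 2.0833, f(x_4) = 18.838011, coefficient = 2
x_5 = 2.2917, f(x_5) = 27.580732, coefficient = 2
x_6 = 2.5000, f(x_6) = 39.062500, coefficient = 1

I ≈ (0.208333/2) × 183.538743 = 19.118619
Exact value: 18.920898
Error: 0.197721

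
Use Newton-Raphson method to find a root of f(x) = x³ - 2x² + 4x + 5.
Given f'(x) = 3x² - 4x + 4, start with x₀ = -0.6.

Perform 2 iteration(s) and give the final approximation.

f(x) = x³ - 2x² + 4x + 5
f'(x) = 3x² - 4x + 4
x₀ = -0.6

Newton-Raphson formula: x_{n+1} = x_n - f(x_n)/f'(x_n)

Iteration 1:
  f(-0.600000) = 1.664000
  f'(-0.600000) = 7.480000
  x_1 = -0.600000 - 1.664000/7.480000 = -0.822460
Iteration 2:
  f(-0.822460) = -0.199065
  f'(-0.822460) = 9.319160
  x_2 = -0.822460 - (-0.199065)/9.319160 = -0.801099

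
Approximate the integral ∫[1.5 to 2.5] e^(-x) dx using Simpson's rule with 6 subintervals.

f(x) = e^(-x)
a = 1.5, b = 2.5, n = 6
h = (b - a)/n = 0.166667

Simpson's rule: (h/3)[f(x₀) + 4f(x₁) + 2f(x₂) + ... + f(xₙ)]

x_0 = 1.5000, f(x_0) = 0.223130, coefficient = 1
x_1 = 1.6667, f(x_1) = 0.188876, coefficient = 4
x_2 = 1.8333, f(x_2) = 0.159880, coefficient = 2
x_3 = 2.0000, f(x_3) = 0.135335, coefficient = 4
x_4 = 2.1667, f(x_4) = 0.114559, coefficient = 2
x_5 = 2.3333, f(x_5) = 0.096972, coefficient = 4
x_6 = 2.5000, f(x_6) = 0.082085, coefficient = 1

I ≈ (0.166667/3) × 2.538824 = 0.141046
Exact value: 0.141045
Error: 0.000001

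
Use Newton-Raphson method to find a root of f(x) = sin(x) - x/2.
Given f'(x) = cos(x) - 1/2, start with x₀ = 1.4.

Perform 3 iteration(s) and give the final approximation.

f(x) = sin(x) - x/2
f'(x) = cos(x) - 1/2
x₀ = 1.4

Newton-Raphson formula: x_{n+1} = x_n - f(x_n)/f'(x_n)

Iteration 1:
  f(1.400000) = 0.285450
  f'(1.400000) = -0.330033
  x_1 = 1.400000 - 0.285450/(-0.330033) = 2.264913
Iteration 2:
  f(2.264913) = -0.363838
  f'(2.264913) = -1.139707
  x_2 = 2.264913 - (-0.363838)/(-1.139707) = 1.945675
Iteration 3:
  f(1.945675) = -0.042286
  f'(1.945675) = -0.866160
  x_3 = 1.945675 - (-0.042286)/(-0.866160) = 1.896856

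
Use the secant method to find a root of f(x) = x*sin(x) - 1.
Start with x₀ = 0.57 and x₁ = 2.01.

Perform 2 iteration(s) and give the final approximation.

f(x) = x*sin(x) - 1
x₀ = 0.57, x₁ = 2.01

Secant formula: x_{n+1} = x_n - f(x_n)(x_n - x_{n-1})/(f(x_n) - f(x_{n-1}))

Iteration 1:
  f(0.570000) = -0.692410
  f(2.010000) = 0.819232
  x_2 = 2.010000 - 0.819232×(2.010000 - 0.570000)/(0.819232 - (-0.692410))
       = 1.229594
Iteration 2:
  f(2.010000) = 0.819232
  f(1.229594) = 0.158712
  x_3 = 1.229594 - 0.158712×(1.229594 - 2.010000)/(0.158712 - 0.819232)
       = 1.042076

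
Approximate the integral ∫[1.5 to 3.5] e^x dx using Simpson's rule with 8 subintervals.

f(x) = e^x
a = 1.5, b = 3.5, n = 8
h = (b - a)/n = 0.250000

Simpson's rule: (h/3)[f(x₀) + 4f(x₁) + 2f(x₂) + ... + f(xₙ)]

x_0 = 1.5000, f(x_0) = 4.481689, coefficient = 1
x_1 = 1.7500, f(x_1) = 5.754603, coefficient = 4
x_2 = 2.0000, f(x_2) = 7.389056, coefficient = 2
x_3 = 2.2500, f(x_3) = 9.487736, coefficient = 4
x_4 = 2.5000, f(x_4) = 12.182494, coefficient = 2
x_5 = 2.7500, f(x_5) = 15.642632, coefficient = 4
x_6 = 3.0000, f(x_6) = 20.085537, coefficient = 2
x_7 = 3.2500, f(x_7) = 25.790340, coefficient = 4
x_8 = 3.5000, f(x_8) = 33.115452, coefficient = 1

I ≈ (0.250000/3) × 343.612556 = 28.634380
Exact value: 28.633763
Error: 0.000617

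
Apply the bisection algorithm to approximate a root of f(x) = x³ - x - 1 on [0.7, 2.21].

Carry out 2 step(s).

f(x) = x³ - x - 1
Initial interval: [0.7, 2.21]

Iteration 1:
  c_1 = (0.700000 + 2.210000)/2 = 1.455000
  f(c_1) = f(1.455000) = 0.625271
  f(a) × f(c) < 0, new interval: [0.700000, 1.455000]
Iteration 2:
  c_2 = (0.700000 + 1.455000)/2 = 1.077500
  f(c_2) = f(1.077500) = -0.826516
  f(a) × f(c) ≥ 0, new interval: [1.077500, 1.455000]

After 2 iteration(s), the approximation is c_2 = 1.077500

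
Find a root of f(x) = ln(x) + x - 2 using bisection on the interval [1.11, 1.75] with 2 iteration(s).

f(x) = ln(x) + x - 2
Initial interval: [1.11, 1.75]

Iteration 1:
  c_1 = (1.110000 + 1.750000)/2 = 1.430000
  f(c_1) = f(1.430000) = -0.212326
  f(a) × f(c) ≥ 0, new interval: [1.430000, 1.750000]
Iteration 2:
  c_2 = (1.430000 + 1.750000)/2 = 1.590000
  f(c_2) = f(1.590000) = 0.053734
  f(a) × f(c) < 0, new interval: [1.430000, 1.590000]

After 2 iteration(s), the approximation is c_2 = 1.590000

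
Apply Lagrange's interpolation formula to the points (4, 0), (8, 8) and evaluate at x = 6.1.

Lagrange interpolation formula:
P(x) = Σ yᵢ × Lᵢ(x)
where Lᵢ(x) = Π_{j≠i} (x - xⱼ)/(xᵢ - xⱼ)

L_0(6.1) = (6.1 - 8)/(4 - 8) = 0.475000
L_1(6.1) = (6.1 - 4)/(8 - 4) = 0.525000

P(6.1) = 0×L_0(6.1) + 8×L_1(6.1)
P(6.1) = 4.200000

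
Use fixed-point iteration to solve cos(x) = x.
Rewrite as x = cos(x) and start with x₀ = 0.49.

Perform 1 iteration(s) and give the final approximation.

Equation: cos(x) = x
Fixed-point form: x = cos(x)
x₀ = 0.49

x_1 = g(0.490000) = 0.882333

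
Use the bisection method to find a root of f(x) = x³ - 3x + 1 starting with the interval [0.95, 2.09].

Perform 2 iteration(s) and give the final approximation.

f(x) = x³ - 3x + 1
Initial interval: [0.95, 2.09]

Iteration 1:
  c_1 = (0.950000 + 2.090000)/2 = 1.520000
  f(c_1) = f(1.520000) = -0.048192
  f(a) × f(c) ≥ 0, new interval: [1.520000, 2.090000]
Iteration 2:
  c_2 = (1.520000 + 2.090000)/2 = 1.805000
  f(c_2) = f(1.805000) = 1.465735
  f(a) × f(c) < 0, new interval: [1.520000, 1.805000]

After 2 iteration(s), the approximation is c_2 = 1.805000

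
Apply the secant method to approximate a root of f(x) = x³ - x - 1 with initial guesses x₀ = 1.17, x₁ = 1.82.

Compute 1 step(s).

f(x) = x³ - x - 1
x₀ = 1.17, x₁ = 1.82

Secant formula: x_{n+1} = x_n - f(x_n)(x_n - x_{n-1})/(f(x_n) - f(x_{n-1}))

Iteration 1:
  f(1.170000) = -0.568387
  f(1.820000) = 3.208568
  x_2 = 1.820000 - 3.208568×(1.820000 - 1.170000)/(3.208568 - (-0.568387))
       = 1.267817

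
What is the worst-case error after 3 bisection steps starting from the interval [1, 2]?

Bisection error bound: |error| ≤ (b-a)/2^n
|error| ≤ (2 - 1)/2^3 = 1/2^3
|error| ≤ 0.1250000000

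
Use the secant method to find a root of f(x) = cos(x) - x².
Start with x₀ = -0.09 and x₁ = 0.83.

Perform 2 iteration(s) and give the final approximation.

f(x) = cos(x) - x²
x₀ = -0.09, x₁ = 0.83

Secant formula: x_{n+1} = x_n - f(x_n)(x_n - x_{n-1})/(f(x_n) - f(x_{n-1}))

Iteration 1:
  f(-0.090000) = 0.987853
  f(0.830000) = -0.014024
  x_2 = 0.830000 - (-0.014024)×(0.830000 - (-0.090000))/(-0.014024 - 0.987853)
       = 0.817122
Iteration 2:
  f(0.830000) = -0.014024
  f(0.817122) = 0.016635
  x_3 = 0.817122 - 0.016635×(0.817122 - 0.830000)/(0.016635 - (-0.014024))
       = 0.824109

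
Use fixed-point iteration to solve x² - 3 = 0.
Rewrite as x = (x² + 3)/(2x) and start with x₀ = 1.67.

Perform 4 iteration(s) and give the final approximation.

Equation: x² - 3 = 0
Fixed-point form: x = (x² + 3)/(2x)
x₀ = 1.67

x_1 = g(1.670000) = 1.733204
x_2 = g(1.733204) = 1.732051
x_3 = g(1.732051) = 1.732051
x_4 = g(1.732051) = 1.732051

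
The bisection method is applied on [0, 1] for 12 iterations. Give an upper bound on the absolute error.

Bisection error bound: |error| ≤ (b-a)/2^n
|error| ≤ (1 - 0)/2^12 = 1/2^12
|error| ≤ 0.0002441406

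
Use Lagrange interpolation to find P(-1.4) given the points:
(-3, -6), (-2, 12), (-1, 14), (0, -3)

Lagrange interpolation formula:
P(x) = Σ yᵢ × Lᵢ(x)
where Lᵢ(x) = Π_{j≠i} (x - xⱼ)/(xᵢ - xⱼ)

L_0(-1.4) = (-1.4 - (-2))/(-3 - (-2)) × (-1.4 - (-1))/(-3 - (-1)) × (-1.4 - 0)/(-3 - 0) = -0.056000
L_1(-1.4) = (-1.4 - (-3))/(-2 - (-3)) × (-1.4 - (-1))/(-2 - (-1)) × (-1.4 - 0)/(-2 - 0) = 0.448000
L_2(-1.4) = (-1.4 - (-3))/(-1 - (-3)) × (-1.4 - (-2))/(-1 - (-2)) × (-1.4 - 0)/(-1 - 0) = 0.672000
L_3(-1.4) = (-1.4 - (-3))/(0 - (-3)) × (-1.4 - (-2))/(0 - (-2)) × (-1.4 - (-1))/(0 - (-1)) = -0.064000

P(-1.4) = (-6)×L_0(-1.4) + 12×L_1(-1.4) + 14×L_2(-1.4) + (-3)×L_3(-1.4)
P(-1.4) = 15.312000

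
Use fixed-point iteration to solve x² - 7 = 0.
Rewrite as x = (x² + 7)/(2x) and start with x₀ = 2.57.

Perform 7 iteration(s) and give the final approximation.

Equation: x² - 7 = 0
Fixed-point form: x = (x² + 7)/(2x)
x₀ = 2.57

x_1 = g(2.570000) = 2.646868
x_2 = g(2.646868) = 2.645752
x_3 = g(2.645752) = 2.645751
x_4 = g(2.645751) = 2.645751
x_5 = g(2.645751) = 2.645751
x_6 = g(2.645751) = 2.645751
x_7 = g(2.645751) = 2.645751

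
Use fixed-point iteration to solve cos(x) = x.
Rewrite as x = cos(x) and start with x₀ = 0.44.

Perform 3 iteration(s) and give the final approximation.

Equation: cos(x) = x
Fixed-point form: x = cos(x)
x₀ = 0.44

x_1 = g(0.440000) = 0.904752
x_2 = g(0.904752) = 0.617881
x_3 = g(0.617881) = 0.815108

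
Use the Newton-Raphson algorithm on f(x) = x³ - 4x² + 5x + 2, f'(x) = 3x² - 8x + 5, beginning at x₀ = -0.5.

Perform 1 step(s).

f(x) = x³ - 4x² + 5x + 2
f'(x) = 3x² - 8x + 5
x₀ = -0.5

Newton-Raphson formula: x_{n+1} = x_n - f(x_n)/f'(x_n)

Iteration 1:
  f(-0.500000) = -1.625000
  f'(-0.500000) = 9.750000
  x_1 = -0.500000 - (-1.625000)/9.750000 = -0.333333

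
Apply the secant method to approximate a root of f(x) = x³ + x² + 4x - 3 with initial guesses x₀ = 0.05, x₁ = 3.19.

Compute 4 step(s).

f(x) = x³ + x² + 4x - 3
x₀ = 0.05, x₁ = 3.19

Secant formula: x_{n+1} = x_n - f(x_n)(x_n - x_{n-1})/(f(x_n) - f(x_{n-1}))

Iteration 1:
  f(0.050000) = -2.797375
  f(3.190000) = 52.397859
  x_2 = 3.190000 - 52.397859×(3.190000 - 0.050000)/(52.397859 - (-2.797375))
       = 0.209140
Iteration 2:
  f(3.190000) = 52.397859
  f(0.209140) = -2.110554
  x_3 = 0.209140 - (-2.110554)×(0.209140 - 3.190000)/(-2.110554 - 52.397859)
       = 0.324558
Iteration 3:
  f(0.209140) = -2.110554
  f(0.324558) = -1.562242
  x_4 = 0.324558 - (-1.562242)×(0.324558 - 0.209140)/(-1.562242 - (-2.110554))
       = 0.653406
Iteration 4:
  f(0.324558) = -1.562242
  f(0.653406) = 0.319527
  x_5 = 0.653406 - 0.319527×(0.653406 - 0.324558)/(0.319527 - (-1.562242))
       = 0.597567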